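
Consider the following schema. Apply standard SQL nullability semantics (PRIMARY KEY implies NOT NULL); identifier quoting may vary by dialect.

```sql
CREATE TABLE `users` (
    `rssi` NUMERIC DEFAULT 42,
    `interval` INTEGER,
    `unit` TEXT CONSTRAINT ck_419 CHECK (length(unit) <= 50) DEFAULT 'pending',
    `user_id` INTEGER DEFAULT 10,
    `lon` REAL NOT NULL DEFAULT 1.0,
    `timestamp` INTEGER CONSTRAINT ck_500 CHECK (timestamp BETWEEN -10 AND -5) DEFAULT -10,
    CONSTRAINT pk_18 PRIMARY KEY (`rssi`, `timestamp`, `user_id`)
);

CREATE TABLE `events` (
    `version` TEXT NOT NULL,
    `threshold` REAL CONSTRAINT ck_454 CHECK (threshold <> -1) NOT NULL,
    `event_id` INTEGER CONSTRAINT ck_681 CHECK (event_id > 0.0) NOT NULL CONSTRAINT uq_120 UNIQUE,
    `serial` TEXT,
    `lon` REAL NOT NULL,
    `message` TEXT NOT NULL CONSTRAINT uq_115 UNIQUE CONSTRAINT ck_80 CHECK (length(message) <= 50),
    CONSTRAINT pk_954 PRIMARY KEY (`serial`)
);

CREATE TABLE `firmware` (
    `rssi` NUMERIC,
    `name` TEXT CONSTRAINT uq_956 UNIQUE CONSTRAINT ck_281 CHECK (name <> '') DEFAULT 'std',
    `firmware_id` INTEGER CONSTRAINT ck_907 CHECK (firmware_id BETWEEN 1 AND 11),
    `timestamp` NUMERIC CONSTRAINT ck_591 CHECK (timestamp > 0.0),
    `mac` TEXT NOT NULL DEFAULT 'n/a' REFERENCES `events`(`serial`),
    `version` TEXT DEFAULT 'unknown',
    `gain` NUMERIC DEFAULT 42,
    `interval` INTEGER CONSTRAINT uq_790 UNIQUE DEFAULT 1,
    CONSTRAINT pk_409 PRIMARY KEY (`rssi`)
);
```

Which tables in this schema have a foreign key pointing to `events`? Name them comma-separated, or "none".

- firmware.mac references events(serial).

firmware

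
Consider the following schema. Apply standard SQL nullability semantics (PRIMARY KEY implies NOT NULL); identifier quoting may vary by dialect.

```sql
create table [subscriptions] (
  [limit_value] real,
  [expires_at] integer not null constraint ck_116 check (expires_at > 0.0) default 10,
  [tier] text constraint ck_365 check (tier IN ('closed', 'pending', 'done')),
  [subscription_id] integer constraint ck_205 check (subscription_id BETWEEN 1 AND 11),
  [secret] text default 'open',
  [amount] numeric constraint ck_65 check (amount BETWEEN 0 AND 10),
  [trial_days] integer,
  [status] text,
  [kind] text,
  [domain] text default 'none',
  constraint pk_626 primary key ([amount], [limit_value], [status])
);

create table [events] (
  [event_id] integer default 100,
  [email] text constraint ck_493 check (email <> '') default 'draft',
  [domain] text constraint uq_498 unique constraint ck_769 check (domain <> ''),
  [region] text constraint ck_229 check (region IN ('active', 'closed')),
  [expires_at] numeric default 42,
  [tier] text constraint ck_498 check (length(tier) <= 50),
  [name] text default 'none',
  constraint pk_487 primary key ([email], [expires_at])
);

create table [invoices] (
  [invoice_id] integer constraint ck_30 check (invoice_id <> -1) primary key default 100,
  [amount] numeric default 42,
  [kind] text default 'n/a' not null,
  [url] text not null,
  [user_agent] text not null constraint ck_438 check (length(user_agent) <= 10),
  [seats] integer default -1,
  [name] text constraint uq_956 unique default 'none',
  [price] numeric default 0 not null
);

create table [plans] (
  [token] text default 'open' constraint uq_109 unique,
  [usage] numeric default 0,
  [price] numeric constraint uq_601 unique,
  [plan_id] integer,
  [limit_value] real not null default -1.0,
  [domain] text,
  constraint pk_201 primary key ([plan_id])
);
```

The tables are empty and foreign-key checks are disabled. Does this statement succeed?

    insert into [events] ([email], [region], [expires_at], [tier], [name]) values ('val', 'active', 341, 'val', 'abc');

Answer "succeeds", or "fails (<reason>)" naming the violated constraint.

succeeds

NOT NULL columns: email is supplied; expires_at is supplied.
CHECK constraints: 'val' satisfies (email <> ''); 'active' satisfies (region IN ('active', 'closed')); 'val' satisfies (length(tier) <= 50).
No constraint is violated.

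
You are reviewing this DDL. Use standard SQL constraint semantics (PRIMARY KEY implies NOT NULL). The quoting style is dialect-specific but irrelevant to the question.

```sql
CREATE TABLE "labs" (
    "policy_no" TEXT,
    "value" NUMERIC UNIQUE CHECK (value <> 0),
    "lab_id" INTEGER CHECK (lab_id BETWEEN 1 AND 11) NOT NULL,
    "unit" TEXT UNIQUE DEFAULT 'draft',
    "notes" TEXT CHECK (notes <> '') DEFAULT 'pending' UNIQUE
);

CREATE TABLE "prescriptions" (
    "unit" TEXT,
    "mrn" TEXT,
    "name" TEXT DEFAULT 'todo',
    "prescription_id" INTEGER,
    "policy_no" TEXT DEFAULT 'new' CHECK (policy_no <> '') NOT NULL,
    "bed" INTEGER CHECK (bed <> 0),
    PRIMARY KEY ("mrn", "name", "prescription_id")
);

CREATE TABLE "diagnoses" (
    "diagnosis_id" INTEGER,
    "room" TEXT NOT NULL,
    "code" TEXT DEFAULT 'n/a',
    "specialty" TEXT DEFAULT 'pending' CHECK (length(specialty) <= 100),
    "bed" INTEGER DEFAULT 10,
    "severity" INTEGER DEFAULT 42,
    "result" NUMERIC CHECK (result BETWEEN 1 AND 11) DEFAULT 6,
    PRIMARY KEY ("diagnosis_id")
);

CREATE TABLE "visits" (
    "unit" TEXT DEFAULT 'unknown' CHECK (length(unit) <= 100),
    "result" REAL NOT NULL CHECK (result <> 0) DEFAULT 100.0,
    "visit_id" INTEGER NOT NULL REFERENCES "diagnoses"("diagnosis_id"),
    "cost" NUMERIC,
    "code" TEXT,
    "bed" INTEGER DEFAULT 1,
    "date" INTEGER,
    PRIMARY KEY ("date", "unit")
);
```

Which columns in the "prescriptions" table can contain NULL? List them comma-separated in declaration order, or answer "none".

unit, bed

- unit: no NOT NULL constraint applies → nullable.
- mrn: part of the PRIMARY KEY, which implies NOT NULL → not nullable.
- name: part of the PRIMARY KEY, which implies NOT NULL → not nullable.
- prescription_id: part of the PRIMARY KEY, which implies NOT NULL → not nullable.
- policy_no: declared NOT NULL → not nullable.
- bed: CHECK does not forbid NULL (a CHECK constraint passes when its expression is NULL) → nullable.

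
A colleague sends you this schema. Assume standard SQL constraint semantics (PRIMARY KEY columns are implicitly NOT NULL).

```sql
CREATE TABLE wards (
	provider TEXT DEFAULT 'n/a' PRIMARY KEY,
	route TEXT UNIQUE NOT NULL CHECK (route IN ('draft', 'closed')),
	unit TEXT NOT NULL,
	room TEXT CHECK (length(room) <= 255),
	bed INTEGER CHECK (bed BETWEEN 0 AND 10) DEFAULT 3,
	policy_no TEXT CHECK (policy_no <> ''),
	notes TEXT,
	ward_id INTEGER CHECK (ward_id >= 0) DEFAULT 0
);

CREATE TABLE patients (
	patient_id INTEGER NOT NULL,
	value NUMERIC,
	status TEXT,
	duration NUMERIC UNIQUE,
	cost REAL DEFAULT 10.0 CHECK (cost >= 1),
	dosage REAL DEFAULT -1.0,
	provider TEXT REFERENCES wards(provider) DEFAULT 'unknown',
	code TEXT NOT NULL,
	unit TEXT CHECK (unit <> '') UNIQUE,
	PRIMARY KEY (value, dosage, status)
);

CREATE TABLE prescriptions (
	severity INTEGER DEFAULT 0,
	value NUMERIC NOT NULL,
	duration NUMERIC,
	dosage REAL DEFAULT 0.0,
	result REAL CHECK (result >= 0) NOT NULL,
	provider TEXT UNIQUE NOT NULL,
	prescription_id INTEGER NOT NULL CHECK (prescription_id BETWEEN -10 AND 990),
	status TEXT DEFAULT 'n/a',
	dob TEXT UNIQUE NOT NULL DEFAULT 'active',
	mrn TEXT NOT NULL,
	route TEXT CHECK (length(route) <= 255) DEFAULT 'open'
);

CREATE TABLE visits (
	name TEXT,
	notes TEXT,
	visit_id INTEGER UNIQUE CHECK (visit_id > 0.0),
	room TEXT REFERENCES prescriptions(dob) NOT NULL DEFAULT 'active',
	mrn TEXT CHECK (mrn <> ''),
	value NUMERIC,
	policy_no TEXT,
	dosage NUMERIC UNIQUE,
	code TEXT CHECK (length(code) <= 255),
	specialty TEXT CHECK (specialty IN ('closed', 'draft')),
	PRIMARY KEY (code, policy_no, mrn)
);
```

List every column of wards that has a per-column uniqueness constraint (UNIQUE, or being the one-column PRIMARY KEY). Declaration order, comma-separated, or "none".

- provider: single-column PRIMARY KEY → unique.
- route: declared UNIQUE → unique.
- unit: no UNIQUE or single-column PK constraint.
- room: no UNIQUE or single-column PK constraint.
- bed: no UNIQUE or single-column PK constraint.
- policy_no: no UNIQUE or single-column PK constraint.
- notes: no UNIQUE or single-column PK constraint.
- ward_id: no UNIQUE or single-column PK constraint.

provider, route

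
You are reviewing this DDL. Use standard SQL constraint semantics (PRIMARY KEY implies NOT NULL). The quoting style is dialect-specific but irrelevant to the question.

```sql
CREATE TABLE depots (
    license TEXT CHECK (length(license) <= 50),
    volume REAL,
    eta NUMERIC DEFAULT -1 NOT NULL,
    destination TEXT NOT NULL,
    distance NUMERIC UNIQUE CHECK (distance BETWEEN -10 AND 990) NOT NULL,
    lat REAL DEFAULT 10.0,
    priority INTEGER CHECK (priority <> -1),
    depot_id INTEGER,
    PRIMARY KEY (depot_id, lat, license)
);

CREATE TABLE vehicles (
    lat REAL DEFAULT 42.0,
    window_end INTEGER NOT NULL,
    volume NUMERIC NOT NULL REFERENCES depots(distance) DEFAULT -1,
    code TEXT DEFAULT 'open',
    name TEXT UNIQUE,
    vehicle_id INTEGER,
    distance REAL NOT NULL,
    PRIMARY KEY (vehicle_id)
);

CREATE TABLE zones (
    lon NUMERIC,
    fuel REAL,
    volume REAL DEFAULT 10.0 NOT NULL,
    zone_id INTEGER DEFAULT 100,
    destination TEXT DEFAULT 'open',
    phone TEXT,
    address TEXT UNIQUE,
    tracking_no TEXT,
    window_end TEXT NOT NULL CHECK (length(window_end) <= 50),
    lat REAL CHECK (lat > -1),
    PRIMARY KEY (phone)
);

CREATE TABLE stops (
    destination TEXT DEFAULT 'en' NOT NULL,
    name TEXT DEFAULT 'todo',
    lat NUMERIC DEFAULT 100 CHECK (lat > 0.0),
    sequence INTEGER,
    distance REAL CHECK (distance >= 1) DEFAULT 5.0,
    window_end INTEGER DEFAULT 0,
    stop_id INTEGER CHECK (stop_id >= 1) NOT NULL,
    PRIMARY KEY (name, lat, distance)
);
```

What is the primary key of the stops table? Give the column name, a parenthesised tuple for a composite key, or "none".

A table-level PRIMARY KEY clause names 3 columns: name, lat, distance.
This is a composite key — the combination is unique, not each column individually.

(name, lat, distance)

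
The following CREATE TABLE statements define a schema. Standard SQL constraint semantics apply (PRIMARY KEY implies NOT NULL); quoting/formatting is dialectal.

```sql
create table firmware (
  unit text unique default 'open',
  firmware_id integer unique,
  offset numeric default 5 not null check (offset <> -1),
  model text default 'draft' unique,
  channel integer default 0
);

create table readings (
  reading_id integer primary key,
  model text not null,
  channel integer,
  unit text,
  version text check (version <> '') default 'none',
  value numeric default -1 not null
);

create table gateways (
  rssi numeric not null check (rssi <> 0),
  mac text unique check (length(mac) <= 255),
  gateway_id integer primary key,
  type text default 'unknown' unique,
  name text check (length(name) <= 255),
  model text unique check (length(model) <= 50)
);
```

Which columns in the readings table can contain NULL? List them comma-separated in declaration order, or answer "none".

channel, unit, version

- reading_id: part of the PRIMARY KEY, which implies NOT NULL → not nullable.
- model: declared NOT NULL → not nullable.
- channel: no NOT NULL constraint applies → nullable.
- unit: no NOT NULL constraint applies → nullable.
- version: CHECK does not forbid NULL (a CHECK constraint passes when its expression is NULL) → nullable.
- value: declared NOT NULL → not nullable.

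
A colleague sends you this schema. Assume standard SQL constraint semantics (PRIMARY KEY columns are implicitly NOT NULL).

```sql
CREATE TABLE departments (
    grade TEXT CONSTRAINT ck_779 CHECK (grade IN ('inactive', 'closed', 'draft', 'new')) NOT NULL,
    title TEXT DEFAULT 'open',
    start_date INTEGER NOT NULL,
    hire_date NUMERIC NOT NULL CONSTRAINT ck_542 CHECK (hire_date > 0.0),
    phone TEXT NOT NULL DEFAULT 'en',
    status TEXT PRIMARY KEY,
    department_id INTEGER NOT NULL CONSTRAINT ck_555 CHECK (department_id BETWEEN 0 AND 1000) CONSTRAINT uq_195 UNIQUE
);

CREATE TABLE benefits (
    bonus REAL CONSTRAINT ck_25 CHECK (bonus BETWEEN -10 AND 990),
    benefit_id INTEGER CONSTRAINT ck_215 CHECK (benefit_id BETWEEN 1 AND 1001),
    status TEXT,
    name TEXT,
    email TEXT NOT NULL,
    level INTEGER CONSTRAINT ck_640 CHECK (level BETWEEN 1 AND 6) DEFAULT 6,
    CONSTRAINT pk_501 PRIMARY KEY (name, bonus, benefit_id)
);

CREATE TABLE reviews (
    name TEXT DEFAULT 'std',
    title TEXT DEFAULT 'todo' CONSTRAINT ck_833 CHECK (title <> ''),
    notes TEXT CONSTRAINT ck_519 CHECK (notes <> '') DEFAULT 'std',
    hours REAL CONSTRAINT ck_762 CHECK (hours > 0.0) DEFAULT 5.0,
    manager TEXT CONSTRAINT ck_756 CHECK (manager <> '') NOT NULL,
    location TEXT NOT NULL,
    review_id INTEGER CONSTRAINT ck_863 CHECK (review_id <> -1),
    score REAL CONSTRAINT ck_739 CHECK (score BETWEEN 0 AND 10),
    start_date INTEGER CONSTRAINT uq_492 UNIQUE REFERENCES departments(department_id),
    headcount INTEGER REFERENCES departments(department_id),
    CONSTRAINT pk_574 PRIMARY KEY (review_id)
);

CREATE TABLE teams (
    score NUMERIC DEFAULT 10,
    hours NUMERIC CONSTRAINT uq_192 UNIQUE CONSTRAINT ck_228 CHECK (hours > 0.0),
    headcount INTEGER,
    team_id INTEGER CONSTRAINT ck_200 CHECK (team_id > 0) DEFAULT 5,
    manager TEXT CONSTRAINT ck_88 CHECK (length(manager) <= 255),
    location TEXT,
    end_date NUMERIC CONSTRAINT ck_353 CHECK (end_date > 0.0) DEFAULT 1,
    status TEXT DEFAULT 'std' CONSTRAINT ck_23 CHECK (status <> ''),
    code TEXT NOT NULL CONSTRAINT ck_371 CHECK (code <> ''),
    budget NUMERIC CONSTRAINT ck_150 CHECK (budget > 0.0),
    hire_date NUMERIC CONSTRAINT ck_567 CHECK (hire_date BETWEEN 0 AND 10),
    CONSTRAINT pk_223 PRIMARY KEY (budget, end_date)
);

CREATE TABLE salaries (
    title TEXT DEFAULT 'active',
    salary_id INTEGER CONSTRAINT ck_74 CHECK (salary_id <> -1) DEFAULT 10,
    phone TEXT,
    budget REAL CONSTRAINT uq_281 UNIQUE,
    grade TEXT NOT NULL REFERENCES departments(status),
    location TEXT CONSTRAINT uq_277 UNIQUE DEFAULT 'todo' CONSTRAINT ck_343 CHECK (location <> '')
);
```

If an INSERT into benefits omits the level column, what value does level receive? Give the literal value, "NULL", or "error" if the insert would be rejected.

6

level has an explicit DEFAULT 6.
When the column is omitted from an INSERT, that default is used.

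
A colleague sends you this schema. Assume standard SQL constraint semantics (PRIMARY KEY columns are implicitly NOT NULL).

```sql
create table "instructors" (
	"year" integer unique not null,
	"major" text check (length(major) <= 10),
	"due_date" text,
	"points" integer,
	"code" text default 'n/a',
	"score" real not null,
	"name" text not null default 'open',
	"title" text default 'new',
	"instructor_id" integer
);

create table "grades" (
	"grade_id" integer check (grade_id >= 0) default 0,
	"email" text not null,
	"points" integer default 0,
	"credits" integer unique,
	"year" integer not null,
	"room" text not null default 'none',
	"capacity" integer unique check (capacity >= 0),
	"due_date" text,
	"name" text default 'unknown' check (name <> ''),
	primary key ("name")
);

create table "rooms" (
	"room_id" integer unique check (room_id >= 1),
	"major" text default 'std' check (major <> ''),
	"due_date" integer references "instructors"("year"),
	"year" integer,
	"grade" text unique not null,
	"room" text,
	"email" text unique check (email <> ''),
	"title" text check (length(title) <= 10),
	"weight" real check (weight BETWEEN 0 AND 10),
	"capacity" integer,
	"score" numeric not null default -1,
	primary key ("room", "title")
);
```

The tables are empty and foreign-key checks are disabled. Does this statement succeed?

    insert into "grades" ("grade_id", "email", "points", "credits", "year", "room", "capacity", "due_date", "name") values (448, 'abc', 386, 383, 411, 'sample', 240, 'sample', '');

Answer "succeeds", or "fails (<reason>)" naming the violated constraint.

The value '' for name violates CHECK (name <> '').

fails (CHECK on name)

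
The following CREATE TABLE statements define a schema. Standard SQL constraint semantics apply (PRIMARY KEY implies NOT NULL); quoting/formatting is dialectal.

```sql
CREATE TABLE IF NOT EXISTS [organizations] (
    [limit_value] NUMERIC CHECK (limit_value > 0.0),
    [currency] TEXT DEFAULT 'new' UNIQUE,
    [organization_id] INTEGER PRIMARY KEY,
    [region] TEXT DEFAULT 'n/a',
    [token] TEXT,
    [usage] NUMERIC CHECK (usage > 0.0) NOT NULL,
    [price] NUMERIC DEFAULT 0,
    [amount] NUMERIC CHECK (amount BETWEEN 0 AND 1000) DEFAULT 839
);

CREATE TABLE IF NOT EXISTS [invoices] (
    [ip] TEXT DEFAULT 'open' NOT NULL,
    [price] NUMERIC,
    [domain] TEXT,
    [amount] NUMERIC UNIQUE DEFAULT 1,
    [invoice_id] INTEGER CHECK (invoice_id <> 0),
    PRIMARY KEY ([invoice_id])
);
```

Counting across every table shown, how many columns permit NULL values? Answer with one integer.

9

organizations: 6 nullable (limit_value, currency, region, token, price, amount — PK (organization_id) and explicit NOT NULL columns excluded).
invoices: 3 nullable (price, domain, amount — PK (invoice_id) and explicit NOT NULL columns excluded).
Total: 6 + 3 = 9.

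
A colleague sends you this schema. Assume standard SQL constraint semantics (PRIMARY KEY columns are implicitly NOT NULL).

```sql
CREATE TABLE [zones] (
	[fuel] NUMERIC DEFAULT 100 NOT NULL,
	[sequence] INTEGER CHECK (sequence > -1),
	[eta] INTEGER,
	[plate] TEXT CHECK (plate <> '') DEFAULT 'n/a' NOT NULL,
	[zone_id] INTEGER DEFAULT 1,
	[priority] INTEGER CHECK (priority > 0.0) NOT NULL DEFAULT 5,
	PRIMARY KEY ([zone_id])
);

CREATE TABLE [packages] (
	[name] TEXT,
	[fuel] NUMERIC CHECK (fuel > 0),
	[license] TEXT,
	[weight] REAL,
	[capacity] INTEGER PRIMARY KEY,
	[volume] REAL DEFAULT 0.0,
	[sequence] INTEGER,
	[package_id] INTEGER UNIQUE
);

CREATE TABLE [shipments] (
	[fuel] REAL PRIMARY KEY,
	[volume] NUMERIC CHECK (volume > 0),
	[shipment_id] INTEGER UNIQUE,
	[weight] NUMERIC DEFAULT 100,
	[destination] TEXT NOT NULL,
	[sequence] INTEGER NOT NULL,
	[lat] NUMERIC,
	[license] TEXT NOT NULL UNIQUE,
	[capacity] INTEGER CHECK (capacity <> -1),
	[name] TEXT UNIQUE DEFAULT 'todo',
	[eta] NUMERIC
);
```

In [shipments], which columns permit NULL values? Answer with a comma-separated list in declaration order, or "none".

volume, shipment_id, weight, lat, capacity, name, eta

- fuel: part of the PRIMARY KEY, which implies NOT NULL → not nullable.
- volume: CHECK does not forbid NULL (a CHECK constraint passes when its expression is NULL) → nullable.
- shipment_id: UNIQUE does not imply NOT NULL → nullable.
- weight: DEFAULT only fills an omitted column; an explicit NULL is still allowed → nullable.
- destination: declared NOT NULL → not nullable.
- sequence: declared NOT NULL → not nullable.
- lat: no NOT NULL constraint applies → nullable.
- license: declared NOT NULL → not nullable.
- capacity: CHECK does not forbid NULL (a CHECK constraint passes when its expression is NULL) → nullable.
- name: UNIQUE does not imply NOT NULL → nullable.
- eta: no NOT NULL constraint applies → nullable.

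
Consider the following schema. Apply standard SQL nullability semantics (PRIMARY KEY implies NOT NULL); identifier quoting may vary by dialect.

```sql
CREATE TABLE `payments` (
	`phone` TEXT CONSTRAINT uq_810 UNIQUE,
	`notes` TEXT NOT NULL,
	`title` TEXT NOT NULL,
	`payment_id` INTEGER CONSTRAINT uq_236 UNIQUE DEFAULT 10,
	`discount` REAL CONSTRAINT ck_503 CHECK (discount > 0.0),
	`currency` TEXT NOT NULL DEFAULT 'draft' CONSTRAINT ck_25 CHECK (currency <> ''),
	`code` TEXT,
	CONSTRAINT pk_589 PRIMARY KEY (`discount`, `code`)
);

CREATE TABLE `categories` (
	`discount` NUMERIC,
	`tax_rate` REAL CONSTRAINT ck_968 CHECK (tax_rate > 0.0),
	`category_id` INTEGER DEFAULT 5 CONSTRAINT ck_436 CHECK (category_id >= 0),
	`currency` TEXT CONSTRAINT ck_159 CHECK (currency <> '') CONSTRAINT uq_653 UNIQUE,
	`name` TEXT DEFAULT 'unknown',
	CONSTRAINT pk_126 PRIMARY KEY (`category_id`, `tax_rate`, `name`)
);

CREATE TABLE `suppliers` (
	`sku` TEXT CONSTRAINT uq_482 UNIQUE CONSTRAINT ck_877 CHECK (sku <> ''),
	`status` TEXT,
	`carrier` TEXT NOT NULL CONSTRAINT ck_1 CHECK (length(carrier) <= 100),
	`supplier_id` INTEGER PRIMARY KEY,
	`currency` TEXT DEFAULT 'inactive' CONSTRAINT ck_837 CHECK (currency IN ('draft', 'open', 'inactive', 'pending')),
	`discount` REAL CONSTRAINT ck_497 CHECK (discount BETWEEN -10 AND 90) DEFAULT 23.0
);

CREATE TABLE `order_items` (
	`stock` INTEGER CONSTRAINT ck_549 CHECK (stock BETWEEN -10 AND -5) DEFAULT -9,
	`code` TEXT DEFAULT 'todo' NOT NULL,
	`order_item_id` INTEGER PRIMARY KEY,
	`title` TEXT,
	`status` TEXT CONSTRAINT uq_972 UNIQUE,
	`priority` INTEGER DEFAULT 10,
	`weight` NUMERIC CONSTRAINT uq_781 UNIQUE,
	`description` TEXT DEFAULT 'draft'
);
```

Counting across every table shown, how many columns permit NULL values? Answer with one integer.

14

payments: 2 nullable (phone, payment_id — PK (discount, code) and explicit NOT NULL columns excluded).
categories: 2 nullable (discount, currency — PK (category_id, tax_rate, name) and explicit NOT NULL columns excluded).
suppliers: 4 nullable (sku, status, currency, discount — PK (supplier_id) and explicit NOT NULL columns excluded).
order_items: 6 nullable (stock, title, status, priority, weight, description — PK (order_item_id) and explicit NOT NULL columns excluded).
Total: 2 + 2 + 4 + 6 = 14.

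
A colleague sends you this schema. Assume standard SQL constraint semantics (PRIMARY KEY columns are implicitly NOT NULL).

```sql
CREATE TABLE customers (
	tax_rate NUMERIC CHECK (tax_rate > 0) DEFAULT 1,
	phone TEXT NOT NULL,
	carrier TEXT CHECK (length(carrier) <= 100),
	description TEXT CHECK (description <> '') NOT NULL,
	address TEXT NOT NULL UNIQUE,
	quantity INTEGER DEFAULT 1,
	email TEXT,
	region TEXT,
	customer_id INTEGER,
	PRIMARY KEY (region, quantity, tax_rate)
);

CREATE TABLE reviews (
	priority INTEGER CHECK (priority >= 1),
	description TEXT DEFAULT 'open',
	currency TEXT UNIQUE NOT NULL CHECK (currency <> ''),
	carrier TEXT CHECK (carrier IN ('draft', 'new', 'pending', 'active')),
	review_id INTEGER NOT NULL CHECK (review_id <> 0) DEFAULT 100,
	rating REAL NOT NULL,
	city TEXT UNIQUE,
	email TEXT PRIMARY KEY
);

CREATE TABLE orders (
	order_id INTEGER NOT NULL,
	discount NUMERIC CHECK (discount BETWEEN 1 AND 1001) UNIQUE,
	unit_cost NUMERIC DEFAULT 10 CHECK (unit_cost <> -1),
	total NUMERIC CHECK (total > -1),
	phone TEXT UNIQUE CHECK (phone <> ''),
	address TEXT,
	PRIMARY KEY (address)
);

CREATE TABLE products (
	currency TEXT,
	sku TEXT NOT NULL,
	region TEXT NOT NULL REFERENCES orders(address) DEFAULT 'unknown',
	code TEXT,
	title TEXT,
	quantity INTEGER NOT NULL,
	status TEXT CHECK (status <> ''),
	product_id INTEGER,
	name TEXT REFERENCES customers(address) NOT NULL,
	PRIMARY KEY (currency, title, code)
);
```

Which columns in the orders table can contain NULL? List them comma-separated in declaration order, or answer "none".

- order_id: declared NOT NULL → not nullable.
- discount: CHECK does not forbid NULL (a CHECK constraint passes when its expression is NULL) → nullable.
- unit_cost: CHECK does not forbid NULL (a CHECK constraint passes when its expression is NULL) → nullable.
- total: CHECK does not forbid NULL (a CHECK constraint passes when its expression is NULL) → nullable.
- phone: CHECK does not forbid NULL (a CHECK constraint passes when its expression is NULL) → nullable.
- address: part of the PRIMARY KEY, which implies NOT NULL → not nullable.

discount, unit_cost, total, phone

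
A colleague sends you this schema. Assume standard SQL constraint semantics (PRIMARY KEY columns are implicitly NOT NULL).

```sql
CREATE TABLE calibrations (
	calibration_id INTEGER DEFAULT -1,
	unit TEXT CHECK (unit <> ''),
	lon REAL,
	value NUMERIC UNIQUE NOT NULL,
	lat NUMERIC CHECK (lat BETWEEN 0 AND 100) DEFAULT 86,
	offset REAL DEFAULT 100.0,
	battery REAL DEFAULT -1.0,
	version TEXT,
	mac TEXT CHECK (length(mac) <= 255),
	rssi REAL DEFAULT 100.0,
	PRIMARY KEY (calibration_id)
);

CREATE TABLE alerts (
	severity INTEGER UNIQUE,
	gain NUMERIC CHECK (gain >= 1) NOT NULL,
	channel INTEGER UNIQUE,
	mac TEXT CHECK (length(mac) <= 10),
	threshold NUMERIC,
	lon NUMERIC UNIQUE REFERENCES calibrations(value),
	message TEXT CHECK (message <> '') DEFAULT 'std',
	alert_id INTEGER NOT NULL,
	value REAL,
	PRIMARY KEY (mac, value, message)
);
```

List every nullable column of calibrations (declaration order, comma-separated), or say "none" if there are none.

unit, lon, lat, offset, battery, version, mac, rssi

- calibration_id: part of the PRIMARY KEY, which implies NOT NULL → not nullable.
- unit: CHECK does not forbid NULL (a CHECK constraint passes when its expression is NULL) → nullable.
- lon: no NOT NULL constraint applies → nullable.
- value: declared NOT NULL → not nullable.
- lat: CHECK does not forbid NULL (a CHECK constraint passes when its expression is NULL) → nullable.
- offset: DEFAULT only fills an omitted column; an explicit NULL is still allowed → nullable.
- battery: DEFAULT only fills an omitted column; an explicit NULL is still allowed → nullable.
- version: no NOT NULL constraint applies → nullable.
- mac: CHECK does not forbid NULL (a CHECK constraint passes when its expression is NULL) → nullable.
- rssi: DEFAULT only fills an omitted column; an explicit NULL is still allowed → nullable.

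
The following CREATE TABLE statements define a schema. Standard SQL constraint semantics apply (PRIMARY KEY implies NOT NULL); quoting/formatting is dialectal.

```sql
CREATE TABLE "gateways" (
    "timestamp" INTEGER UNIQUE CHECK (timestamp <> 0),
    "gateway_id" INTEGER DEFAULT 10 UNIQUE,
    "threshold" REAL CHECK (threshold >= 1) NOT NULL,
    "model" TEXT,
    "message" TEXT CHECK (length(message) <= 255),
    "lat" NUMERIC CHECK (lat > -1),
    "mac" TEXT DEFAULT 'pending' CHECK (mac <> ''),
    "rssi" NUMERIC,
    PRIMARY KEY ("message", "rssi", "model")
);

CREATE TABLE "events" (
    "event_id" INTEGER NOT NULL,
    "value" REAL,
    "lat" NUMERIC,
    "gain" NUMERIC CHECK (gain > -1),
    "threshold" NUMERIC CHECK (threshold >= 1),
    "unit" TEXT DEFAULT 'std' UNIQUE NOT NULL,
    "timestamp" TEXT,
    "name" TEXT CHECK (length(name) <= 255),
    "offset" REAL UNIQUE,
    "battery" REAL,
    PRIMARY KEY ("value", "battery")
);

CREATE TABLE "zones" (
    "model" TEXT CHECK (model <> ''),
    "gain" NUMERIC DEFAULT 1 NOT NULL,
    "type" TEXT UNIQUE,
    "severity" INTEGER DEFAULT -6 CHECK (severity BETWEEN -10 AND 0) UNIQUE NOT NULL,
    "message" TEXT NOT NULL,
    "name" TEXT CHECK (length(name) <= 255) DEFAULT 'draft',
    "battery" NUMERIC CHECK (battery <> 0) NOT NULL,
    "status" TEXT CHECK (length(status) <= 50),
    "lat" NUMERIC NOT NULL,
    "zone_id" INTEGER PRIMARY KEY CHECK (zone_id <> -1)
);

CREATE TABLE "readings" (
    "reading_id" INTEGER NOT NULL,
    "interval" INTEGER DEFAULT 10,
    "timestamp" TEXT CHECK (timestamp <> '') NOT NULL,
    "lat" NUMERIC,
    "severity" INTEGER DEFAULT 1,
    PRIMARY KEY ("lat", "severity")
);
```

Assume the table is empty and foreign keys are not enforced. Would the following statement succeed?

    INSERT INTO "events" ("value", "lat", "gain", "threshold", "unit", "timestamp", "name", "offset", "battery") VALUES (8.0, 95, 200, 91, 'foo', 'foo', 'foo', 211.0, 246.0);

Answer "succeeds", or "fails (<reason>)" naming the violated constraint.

event_id is omitted from the column list and has no DEFAULT, so it would receive NULL.
But event_id is declared NOT NULL.

fails (NOT NULL on event_id)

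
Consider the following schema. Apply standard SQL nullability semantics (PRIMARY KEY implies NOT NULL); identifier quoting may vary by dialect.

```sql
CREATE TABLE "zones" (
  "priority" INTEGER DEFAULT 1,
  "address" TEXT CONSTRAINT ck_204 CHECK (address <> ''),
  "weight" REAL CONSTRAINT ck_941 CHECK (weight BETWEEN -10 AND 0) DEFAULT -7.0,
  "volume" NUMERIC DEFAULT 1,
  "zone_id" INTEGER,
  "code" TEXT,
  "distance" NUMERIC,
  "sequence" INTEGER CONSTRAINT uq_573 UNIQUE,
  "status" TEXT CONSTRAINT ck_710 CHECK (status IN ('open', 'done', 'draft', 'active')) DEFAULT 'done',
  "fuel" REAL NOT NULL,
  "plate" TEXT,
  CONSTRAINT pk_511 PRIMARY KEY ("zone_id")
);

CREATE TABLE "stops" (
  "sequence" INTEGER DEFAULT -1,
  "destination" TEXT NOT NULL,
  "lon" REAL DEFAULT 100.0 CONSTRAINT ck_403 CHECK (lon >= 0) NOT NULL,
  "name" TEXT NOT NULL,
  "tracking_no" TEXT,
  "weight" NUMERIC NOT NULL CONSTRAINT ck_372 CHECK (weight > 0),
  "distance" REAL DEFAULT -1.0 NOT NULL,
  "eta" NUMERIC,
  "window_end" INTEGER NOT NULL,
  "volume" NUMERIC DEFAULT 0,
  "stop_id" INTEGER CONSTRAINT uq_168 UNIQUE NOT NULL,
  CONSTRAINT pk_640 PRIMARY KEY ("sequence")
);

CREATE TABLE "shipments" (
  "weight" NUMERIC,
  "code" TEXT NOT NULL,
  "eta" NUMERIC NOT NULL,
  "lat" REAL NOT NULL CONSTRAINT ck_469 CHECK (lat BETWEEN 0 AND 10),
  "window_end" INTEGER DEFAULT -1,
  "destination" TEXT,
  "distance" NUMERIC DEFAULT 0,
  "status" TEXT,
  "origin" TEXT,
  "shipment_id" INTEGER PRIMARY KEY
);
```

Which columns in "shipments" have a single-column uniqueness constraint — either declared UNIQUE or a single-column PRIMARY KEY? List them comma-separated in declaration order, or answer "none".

shipment_id

- weight: no UNIQUE or single-column PK constraint.
- code: no UNIQUE or single-column PK constraint.
- eta: no UNIQUE or single-column PK constraint.
- lat: no UNIQUE or single-column PK constraint.
- window_end: no UNIQUE or single-column PK constraint.
- destination: no UNIQUE or single-column PK constraint.
- distance: no UNIQUE or single-column PK constraint.
- status: no UNIQUE or single-column PK constraint.
- origin: no UNIQUE or single-column PK constraint.
- shipment_id: single-column PRIMARY KEY → unique.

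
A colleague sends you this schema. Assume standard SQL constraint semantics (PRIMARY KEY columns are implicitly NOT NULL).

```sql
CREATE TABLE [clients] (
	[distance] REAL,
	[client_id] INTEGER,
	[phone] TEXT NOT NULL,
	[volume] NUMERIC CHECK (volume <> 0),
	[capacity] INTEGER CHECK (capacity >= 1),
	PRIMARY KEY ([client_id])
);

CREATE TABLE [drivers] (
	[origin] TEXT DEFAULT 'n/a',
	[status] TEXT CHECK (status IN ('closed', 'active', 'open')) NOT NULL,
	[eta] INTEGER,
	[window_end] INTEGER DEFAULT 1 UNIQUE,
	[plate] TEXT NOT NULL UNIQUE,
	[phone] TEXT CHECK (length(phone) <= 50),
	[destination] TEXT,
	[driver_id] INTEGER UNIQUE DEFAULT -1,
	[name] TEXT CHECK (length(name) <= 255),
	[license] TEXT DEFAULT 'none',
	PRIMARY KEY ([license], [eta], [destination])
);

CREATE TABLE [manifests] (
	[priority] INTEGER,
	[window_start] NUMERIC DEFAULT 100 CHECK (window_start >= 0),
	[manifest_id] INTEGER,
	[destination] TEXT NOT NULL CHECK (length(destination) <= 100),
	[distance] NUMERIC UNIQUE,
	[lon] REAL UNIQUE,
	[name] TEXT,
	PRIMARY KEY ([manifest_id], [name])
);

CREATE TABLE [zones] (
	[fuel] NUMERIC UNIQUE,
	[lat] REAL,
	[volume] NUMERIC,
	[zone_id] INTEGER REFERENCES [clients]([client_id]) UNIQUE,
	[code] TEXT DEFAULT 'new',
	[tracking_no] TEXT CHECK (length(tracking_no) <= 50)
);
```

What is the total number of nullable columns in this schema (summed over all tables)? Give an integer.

clients: 3 nullable (distance, volume, capacity — PK (client_id) and explicit NOT NULL columns excluded).
drivers: 5 nullable (origin, window_end, phone, driver_id, name — PK (license, eta, destination) and explicit NOT NULL columns excluded).
manifests: 4 nullable (priority, window_start, distance, lon — PK (manifest_id, name) and explicit NOT NULL columns excluded).
zones: 6 nullable (fuel, lat, volume, zone_id, code, tracking_no — PK none and explicit NOT NULL columns excluded).
Total: 3 + 5 + 4 + 6 = 18.

18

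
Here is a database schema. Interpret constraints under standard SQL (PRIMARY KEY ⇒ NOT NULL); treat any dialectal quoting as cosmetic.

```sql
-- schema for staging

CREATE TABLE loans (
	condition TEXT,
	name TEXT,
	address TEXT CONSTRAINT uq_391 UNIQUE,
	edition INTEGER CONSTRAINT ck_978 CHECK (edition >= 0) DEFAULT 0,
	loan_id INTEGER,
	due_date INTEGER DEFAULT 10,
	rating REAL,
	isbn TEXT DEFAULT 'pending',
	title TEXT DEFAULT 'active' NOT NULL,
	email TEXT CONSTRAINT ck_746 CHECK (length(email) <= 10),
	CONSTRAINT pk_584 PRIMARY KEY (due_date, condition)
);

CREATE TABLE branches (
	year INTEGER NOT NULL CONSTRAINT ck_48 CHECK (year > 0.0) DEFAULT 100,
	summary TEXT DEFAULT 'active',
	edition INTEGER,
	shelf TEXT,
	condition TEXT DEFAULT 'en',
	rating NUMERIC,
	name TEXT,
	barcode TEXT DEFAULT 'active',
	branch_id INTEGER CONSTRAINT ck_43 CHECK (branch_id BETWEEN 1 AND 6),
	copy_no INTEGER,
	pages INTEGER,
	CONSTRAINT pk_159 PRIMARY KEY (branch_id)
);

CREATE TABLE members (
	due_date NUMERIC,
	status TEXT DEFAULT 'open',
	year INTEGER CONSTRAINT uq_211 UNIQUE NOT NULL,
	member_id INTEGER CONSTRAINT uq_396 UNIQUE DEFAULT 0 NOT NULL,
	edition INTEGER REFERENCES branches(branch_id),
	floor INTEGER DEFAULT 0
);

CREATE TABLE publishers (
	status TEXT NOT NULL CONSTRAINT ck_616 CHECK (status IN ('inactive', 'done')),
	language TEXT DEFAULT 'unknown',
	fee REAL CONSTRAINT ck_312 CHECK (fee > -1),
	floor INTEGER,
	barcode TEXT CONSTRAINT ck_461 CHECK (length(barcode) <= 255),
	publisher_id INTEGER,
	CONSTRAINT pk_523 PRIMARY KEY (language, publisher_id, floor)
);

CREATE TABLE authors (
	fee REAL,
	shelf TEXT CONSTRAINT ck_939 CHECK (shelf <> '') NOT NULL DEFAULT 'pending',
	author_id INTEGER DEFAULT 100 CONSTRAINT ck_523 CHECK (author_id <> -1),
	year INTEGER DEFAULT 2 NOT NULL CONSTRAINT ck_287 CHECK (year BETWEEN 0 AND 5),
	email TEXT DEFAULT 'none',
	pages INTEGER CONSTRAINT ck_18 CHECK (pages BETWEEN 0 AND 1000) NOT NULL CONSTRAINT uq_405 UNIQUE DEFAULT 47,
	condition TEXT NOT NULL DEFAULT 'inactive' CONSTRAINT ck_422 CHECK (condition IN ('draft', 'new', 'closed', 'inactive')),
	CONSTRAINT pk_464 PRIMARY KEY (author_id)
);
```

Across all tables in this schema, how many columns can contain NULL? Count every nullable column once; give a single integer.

loans: 7 nullable (name, address, edition, loan_id, rating, isbn, email — PK (due_date, condition) and explicit NOT NULL columns excluded).
branches: 9 nullable (summary, edition, shelf, condition, rating, name, barcode, copy_no, pages — PK (branch_id) and explicit NOT NULL columns excluded).
members: 4 nullable (due_date, status, edition, floor — PK none and explicit NOT NULL columns excluded).
publishers: 2 nullable (fee, barcode — PK (language, publisher_id, floor) and explicit NOT NULL columns excluded).
authors: 2 nullable (fee, email — PK (author_id) and explicit NOT NULL columns excluded).
Total: 7 + 9 + 4 + 2 + 2 = 24.

24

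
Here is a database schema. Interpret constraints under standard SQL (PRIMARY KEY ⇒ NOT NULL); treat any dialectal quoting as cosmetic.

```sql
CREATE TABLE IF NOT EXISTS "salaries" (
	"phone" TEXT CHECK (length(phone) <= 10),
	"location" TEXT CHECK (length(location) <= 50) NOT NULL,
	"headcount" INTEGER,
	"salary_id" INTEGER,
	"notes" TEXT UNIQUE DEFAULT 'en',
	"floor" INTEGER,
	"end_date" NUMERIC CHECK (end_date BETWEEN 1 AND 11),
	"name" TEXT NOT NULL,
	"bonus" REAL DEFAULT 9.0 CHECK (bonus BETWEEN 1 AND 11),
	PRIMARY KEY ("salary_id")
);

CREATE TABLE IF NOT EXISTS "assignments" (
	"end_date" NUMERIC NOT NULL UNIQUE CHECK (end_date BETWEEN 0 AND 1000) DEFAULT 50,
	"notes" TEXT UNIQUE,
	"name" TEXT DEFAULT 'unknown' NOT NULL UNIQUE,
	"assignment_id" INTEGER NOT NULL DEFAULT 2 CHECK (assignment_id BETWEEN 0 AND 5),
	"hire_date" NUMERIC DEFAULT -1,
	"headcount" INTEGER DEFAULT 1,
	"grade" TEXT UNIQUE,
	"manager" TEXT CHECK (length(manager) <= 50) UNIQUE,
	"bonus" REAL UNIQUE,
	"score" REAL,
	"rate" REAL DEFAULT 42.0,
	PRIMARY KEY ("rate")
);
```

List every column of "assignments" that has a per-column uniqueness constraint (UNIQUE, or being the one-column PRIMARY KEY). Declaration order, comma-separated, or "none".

end_date, notes, name, grade, manager, bonus, rate

- end_date: declared UNIQUE → unique.
- notes: declared UNIQUE → unique.
- name: declared UNIQUE → unique.
- assignment_id: no UNIQUE or single-column PK constraint.
- hire_date: no UNIQUE or single-column PK constraint.
- headcount: no UNIQUE or single-column PK constraint.
- grade: declared UNIQUE → unique.
- manager: declared UNIQUE → unique.
- bonus: declared UNIQUE → unique.
- score: no UNIQUE or single-column PK constraint.
- rate: single-column PRIMARY KEY → unique.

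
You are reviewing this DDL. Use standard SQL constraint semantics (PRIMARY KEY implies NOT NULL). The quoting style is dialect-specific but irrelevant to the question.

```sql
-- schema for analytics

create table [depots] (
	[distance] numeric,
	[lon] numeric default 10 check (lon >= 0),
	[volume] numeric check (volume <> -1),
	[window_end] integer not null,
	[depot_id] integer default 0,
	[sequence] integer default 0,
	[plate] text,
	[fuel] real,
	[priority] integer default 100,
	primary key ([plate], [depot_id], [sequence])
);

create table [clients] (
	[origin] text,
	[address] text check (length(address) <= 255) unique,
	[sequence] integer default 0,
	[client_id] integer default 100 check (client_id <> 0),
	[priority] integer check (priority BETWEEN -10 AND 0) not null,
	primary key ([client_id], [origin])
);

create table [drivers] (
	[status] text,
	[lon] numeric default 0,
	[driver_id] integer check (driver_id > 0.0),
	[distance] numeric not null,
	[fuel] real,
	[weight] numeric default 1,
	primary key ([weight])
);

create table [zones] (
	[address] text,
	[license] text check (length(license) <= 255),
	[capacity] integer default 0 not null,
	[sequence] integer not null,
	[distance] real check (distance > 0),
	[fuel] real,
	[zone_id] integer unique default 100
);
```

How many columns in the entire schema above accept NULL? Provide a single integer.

depots: 5 nullable (distance, lon, volume, fuel, priority — PK (plate, depot_id, sequence) and explicit NOT NULL columns excluded).
clients: 2 nullable (address, sequence — PK (client_id, origin) and explicit NOT NULL columns excluded).
drivers: 4 nullable (status, lon, driver_id, fuel — PK (weight) and explicit NOT NULL columns excluded).
zones: 5 nullable (address, license, distance, fuel, zone_id — PK none and explicit NOT NULL columns excluded).
Total: 5 + 2 + 4 + 5 = 16.

16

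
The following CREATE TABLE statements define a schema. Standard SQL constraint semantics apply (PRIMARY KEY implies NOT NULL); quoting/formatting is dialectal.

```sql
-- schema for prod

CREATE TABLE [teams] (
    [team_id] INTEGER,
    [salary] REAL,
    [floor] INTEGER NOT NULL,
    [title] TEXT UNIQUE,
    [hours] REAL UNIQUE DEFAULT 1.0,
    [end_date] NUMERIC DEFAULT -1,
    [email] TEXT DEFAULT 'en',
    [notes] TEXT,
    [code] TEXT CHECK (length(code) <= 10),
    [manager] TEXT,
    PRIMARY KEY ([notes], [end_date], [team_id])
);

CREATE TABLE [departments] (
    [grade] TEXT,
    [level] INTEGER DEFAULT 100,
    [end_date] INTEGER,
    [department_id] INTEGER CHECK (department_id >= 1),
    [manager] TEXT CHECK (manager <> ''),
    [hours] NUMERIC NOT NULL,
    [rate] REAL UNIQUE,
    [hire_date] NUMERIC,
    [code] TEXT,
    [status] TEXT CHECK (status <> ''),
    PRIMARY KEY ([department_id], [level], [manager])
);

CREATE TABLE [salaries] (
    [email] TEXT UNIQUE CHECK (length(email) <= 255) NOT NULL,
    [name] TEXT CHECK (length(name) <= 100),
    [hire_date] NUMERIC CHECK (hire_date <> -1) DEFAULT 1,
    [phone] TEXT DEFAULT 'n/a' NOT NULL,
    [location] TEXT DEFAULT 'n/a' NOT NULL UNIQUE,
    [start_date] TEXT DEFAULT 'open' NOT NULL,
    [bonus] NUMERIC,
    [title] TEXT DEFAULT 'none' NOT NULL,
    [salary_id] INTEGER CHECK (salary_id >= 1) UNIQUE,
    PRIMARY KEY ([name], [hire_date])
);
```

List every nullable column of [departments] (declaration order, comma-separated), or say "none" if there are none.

- grade: no NOT NULL constraint applies → nullable.
- level: part of the PRIMARY KEY, which implies NOT NULL → not nullable.
- end_date: no NOT NULL constraint applies → nullable.
- department_id: part of the PRIMARY KEY, which implies NOT NULL → not nullable.
- manager: part of the PRIMARY KEY, which implies NOT NULL → not nullable.
- hours: declared NOT NULL → not nullable.
- rate: UNIQUE does not imply NOT NULL → nullable.
- hire_date: no NOT NULL constraint applies → nullable.
- code: no NOT NULL constraint applies → nullable.
- status: CHECK does not forbid NULL (a CHECK constraint passes when its expression is NULL) → nullable.

grade, end_date, rate, hire_date, code, status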